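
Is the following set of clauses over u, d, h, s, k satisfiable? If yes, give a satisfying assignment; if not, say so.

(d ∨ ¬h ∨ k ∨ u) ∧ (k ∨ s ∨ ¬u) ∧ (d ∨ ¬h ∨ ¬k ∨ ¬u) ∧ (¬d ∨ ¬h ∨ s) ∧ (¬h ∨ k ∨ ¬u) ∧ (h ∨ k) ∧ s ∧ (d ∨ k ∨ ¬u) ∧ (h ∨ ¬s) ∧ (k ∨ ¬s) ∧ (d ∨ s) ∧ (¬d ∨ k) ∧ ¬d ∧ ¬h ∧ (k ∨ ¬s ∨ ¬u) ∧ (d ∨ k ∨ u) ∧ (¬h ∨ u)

Case s = True:
  (h ∨ ¬s) forces h = True.
  Clause (¬h) is falsified — contradiction.
Case s = False:
  Clause (s) is falsified — contradiction.
Both cases fail, so the formula is unsatisfiable.

The formula is unsatisfiable.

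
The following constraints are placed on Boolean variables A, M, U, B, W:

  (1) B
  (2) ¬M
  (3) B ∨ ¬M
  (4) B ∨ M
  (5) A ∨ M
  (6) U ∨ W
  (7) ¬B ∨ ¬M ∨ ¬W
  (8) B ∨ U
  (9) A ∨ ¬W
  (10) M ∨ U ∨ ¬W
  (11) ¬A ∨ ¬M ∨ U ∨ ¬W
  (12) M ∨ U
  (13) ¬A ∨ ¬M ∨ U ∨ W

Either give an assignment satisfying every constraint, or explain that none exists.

Unit clause (B) forces B = True.
Unit clause (¬M) forces M = False.
In (A ∨ M) only A is left, so A = True.
In (M ∨ U) only U is left, so U = True.
Set W = True.
All clauses satisfied.

A = True, M = False, U = True, B = True, W = True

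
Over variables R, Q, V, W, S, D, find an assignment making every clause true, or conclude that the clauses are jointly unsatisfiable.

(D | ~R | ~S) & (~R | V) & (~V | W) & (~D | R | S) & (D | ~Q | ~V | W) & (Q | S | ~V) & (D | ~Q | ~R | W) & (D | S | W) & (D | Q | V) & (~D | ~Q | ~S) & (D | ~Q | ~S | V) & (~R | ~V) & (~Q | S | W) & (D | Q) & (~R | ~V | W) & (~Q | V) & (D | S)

Try R = True:
  (~R | V) forces V = True.
  clause (~R | ~V) is falsified — backtrack.
So R = False.
Set Q = True.
  then (~Q | V) forces V = True.
  then (~V | W) forces W = True.
Set S = True.
  then (~D | ~Q | ~S) forces D = False.
All clauses satisfied.

R = False, Q = True, V = True, W = True, S = True, D = False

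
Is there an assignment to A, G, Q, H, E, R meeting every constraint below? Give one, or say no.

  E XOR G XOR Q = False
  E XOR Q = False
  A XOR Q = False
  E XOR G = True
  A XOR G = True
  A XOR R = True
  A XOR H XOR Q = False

A = True, G = False, Q = True, H = False, E = True, R = False

E XOR G XOR Q = T XOR F XOR T = False ✓
E XOR Q = T XOR T = False ✓
A XOR Q = T XOR T = False ✓
E XOR G = T XOR F = True ✓
A XOR G = T XOR F = True ✓
A XOR R = T XOR F = True ✓
A XOR H XOR Q = T XOR F XOR T = False ✓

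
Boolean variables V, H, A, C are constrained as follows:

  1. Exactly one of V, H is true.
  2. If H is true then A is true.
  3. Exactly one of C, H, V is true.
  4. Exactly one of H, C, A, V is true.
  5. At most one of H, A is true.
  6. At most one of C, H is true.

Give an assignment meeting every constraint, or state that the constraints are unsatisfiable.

V=T, H=F, A=F, C=F

  (1) {V, H}: 1 true — exactly one ✓
  (2) H=F ⇒ A: vacuous ✓
  (3) {C, H, V}: 1 true — exactly one ✓
  (4) {H, C, A, V}: 1 true — exactly one ✓
  (5) {H, A}: 0 true — at most one ✓
  (6) {C, H}: 0 true — at most one ✓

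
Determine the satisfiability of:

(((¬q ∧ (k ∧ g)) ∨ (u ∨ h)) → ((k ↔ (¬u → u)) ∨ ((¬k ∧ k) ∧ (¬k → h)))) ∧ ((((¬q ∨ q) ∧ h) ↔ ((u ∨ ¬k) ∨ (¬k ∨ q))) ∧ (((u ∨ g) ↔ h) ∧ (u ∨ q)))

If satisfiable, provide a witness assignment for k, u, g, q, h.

k: True, u: True, g: False, q: True, h: True

  ((¬q ∧ (k ∧ g)) ∨ (u ∨ h)) → ((k ↔ (¬u → u)) ∨ ((¬k ∧ k) ∧ (¬k → h))) = True
    (¬q ∧ (k ∧ g)) ∨ (u ∨ h) = True
      ¬q ∧ (k ∧ g) = False
        ¬q = False
        k ∧ g = False
      u ∨ h = True
    (k ↔ (¬u → u)) ∨ ((¬k ∧ k) ∧ (¬k → h)) = True
      k ↔ (¬u → u) = True
        ¬u → u = True
          ¬u = False
      (¬k ∧ k) ∧ (¬k → h) = False
        ¬k ∧ k = False
          ¬k = False
        ¬k → h = True
          ¬k = False
  (((¬q ∨ q) ∧ h) ↔ ((u ∨ ¬k) ∨ (¬k ∨ q))) ∧ (((u ∨ g) ↔ h) ∧ (u ∨ q)) = True
    ((¬q ∨ q) ∧ h) ↔ ((u ∨ ¬k) ∨ (¬k ∨ q)) = True
      (¬q ∨ q) ∧ h = True
        ¬q ∨ q = True
          ¬q = False
      (u ∨ ¬k) ∨ (¬k ∨ q) = True
        u ∨ ¬k = True
          ¬k = False
        ¬k ∨ q = True
          ¬k = False
    ((u ∨ g) ↔ h) ∧ (u ∨ q) = True
      (u ∨ g) ↔ h = True
        u ∨ g = True
      u ∨ q = True
Both conjuncts True, so the formula holds.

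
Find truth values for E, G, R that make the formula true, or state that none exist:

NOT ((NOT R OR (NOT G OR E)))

E = False, G = True, R = True

  NOT ((NOT R OR (NOT G OR E))) = True
    NOT R OR (NOT G OR E) = False
      NOT R = False
      NOT G OR E = False
        NOT G = False
The formula evaluates to True.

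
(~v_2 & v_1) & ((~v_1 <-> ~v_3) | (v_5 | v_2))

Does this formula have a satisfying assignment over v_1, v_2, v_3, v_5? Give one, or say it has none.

v_1 = True, v_2 = False, v_3 = True, v_5 = False

  ~v_2 & v_1 = True
    ~v_2 = True
  (~v_1 <-> ~v_3) | (v_5 | v_2) = True
    ~v_1 <-> ~v_3 = True
      ~v_1 = False
      ~v_3 = False
    v_5 | v_2 = False
Both conjuncts True, so the formula holds.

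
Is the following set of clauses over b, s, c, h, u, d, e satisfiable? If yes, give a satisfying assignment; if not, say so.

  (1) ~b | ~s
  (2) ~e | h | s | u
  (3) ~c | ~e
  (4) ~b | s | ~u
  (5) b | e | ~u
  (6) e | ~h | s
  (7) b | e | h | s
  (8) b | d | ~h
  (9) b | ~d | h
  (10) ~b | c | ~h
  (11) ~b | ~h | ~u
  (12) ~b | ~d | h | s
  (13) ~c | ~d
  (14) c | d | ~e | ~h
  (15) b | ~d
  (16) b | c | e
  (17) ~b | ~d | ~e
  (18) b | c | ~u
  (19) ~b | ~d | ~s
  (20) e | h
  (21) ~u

Unit clause (~u) forces u = False.
Set b = False.
  then (b | ~d) forces d = False.
  then (b | d | ~h) forces h = False.
  then (e | h) forces e = True.
  then (~e | h | s | u) forces s = True.
  then (~c | ~e) forces c = False.
All clauses satisfied.

b=F; s=T; c=F; h=F; u=F; d=F; e=T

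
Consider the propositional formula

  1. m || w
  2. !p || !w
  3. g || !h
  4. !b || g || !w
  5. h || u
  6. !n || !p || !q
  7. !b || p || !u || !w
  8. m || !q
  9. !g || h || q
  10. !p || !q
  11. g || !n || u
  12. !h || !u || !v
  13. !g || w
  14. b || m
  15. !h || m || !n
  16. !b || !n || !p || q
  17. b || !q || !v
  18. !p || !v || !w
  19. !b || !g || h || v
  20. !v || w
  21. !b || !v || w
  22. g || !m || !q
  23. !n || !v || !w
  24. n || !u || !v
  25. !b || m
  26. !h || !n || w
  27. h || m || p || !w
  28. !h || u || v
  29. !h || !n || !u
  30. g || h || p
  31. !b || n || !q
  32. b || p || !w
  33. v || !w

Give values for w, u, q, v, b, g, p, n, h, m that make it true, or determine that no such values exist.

Set w = False.
  then (m || w) forces m = True.
  then (!g || w) forces g = False.
  then (!v || w) forces v = False.
  then (g || !m || !q) forces q = False.
  then (g || !h) forces h = False.
  then (h || u) forces u = True.
  then (g || h || p) forces p = True.
Set b = False.
Set n = False.
All clauses satisfied.

w = False; u = True; q = False; v = False; b = False; g = False; p = True; n = False; h = False; m = True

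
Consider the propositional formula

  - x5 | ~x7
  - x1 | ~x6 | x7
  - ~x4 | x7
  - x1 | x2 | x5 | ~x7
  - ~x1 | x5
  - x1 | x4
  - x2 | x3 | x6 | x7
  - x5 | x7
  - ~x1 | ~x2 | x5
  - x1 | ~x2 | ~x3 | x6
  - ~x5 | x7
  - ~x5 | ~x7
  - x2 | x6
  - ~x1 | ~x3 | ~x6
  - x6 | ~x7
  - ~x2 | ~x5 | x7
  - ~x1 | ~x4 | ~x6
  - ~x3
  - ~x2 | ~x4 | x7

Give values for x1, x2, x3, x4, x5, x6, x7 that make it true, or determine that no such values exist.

The formula is unsatisfiable.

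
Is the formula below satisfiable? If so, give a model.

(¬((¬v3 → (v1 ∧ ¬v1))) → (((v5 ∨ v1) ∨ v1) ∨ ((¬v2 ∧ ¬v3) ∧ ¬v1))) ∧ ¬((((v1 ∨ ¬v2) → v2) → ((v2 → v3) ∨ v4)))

v1=T, v2=T, v3=F, v4=F, v5=T

  ¬((¬v3 → (v1 ∧ ¬v1))) → (((v5 ∨ v1) ∨ v1) ∨ ((¬v2 ∧ ¬v3) ∧ ¬v1)) = True
    ¬((¬v3 → (v1 ∧ ¬v1))) = True
      ¬v3 → (v1 ∧ ¬v1) = False
        ¬v3 = True
        v1 ∧ ¬v1 = False
          ¬v1 = False
    ((v5 ∨ v1) ∨ v1) ∨ ((¬v2 ∧ ¬v3) ∧ ¬v1) = True
      (v5 ∨ v1) ∨ v1 = True
        v5 ∨ v1 = True
      (¬v2 ∧ ¬v3) ∧ ¬v1 = False
        ¬v2 ∧ ¬v3 = False
          ¬v2 = False
          ¬v3 = True
        ¬v1 = False
  ¬((((v1 ∨ ¬v2) → v2) → ((v2 → v3) ∨ v4))) = True
    ((v1 ∨ ¬v2) → v2) → ((v2 → v3) ∨ v4) = False
      (v1 ∨ ¬v2) → v2 = True
        v1 ∨ ¬v2 = True
          ¬v2 = False
      (v2 → v3) ∨ v4 = False
        v2 → v3 = False
Both conjuncts True, so the formula holds.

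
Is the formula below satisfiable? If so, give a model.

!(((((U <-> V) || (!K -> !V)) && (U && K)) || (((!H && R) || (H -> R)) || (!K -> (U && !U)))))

K = False, H = True, V = False, R = False, U = False

  !(((((U <-> V) || (!K -> !V)) && (U && K)) || (((!H && R) || (H -> R)) || (!K -> (U && !U))))) = True
    (((U <-> V) || (!K -> !V)) && (U && K)) || (((!H && R) || (H -> R)) || (!K -> (U && !U))) = False
      ((U <-> V) || (!K -> !V)) && (U && K) = False
        (U <-> V) || (!K -> !V) = True
          U <-> V = True
          !K -> !V = True
            !K = True
            !V = True
        U && K = False
      ((!H && R) || (H -> R)) || (!K -> (U && !U)) = False
        (!H && R) || (H -> R) = False
          !H && R = False
            !H = False
          H -> R = False
        !K -> (U && !U) = False
          !K = True
          U && !U = False
            !U = True
The formula evaluates to True.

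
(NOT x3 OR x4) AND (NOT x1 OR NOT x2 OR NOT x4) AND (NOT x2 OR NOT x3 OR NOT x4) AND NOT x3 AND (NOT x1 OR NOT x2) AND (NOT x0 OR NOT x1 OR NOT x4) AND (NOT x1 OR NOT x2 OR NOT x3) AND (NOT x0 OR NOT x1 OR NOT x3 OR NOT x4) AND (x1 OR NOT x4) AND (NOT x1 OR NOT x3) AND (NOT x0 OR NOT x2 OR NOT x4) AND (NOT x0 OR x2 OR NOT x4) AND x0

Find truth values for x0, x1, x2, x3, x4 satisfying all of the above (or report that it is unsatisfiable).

x0=T, x1=F, x2=F, x3=F, x4=F

Unit clause (NOT x3) forces x3 = False.
Unit clause (x0) forces x0 = True.
Set x1 = False.
  then (x1 OR NOT x4) forces x4 = False.
Set x2 = False.
All clauses satisfied.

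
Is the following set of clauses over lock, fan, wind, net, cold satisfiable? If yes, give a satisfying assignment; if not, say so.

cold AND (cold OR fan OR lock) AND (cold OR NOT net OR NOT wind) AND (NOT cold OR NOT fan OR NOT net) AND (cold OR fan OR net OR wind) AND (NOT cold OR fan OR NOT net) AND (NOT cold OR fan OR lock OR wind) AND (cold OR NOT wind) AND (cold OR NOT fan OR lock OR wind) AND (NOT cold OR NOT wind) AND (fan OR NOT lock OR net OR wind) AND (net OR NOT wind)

lock = True, fan = True, wind = False, net = False, cold = True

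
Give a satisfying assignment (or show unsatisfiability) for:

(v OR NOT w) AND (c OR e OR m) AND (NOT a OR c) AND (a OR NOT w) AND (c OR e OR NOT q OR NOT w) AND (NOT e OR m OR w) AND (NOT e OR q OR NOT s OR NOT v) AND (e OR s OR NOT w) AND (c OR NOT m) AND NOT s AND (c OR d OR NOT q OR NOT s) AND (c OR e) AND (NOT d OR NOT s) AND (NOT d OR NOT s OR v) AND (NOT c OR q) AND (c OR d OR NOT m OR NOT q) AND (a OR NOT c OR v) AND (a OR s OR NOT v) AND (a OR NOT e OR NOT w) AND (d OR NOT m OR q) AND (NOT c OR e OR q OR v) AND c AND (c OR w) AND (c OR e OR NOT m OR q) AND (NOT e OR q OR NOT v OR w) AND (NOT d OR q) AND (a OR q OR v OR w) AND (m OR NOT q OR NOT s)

Unit clause (NOT s) forces s = False.
Unit clause (c) forces c = True.
In (NOT c OR q) only q is left, so q = True.
Set w = False.
Set e = True.
  then (NOT e OR m OR w) forces m = True.
Set d = False.
Set v = False.
  then (a OR NOT c OR v) forces a = True.
All clauses satisfied.

w=F, q=T, e=T, d=F, v=F, m=T, c=T, s=F, a=T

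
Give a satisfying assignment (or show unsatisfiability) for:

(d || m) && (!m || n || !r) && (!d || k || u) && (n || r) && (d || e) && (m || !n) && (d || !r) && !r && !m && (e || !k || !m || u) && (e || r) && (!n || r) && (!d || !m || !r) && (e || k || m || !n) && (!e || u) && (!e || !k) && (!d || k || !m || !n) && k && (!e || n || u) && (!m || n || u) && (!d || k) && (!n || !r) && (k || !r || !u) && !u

Case r = True:
  Clause (!r) is falsified — contradiction.
Case r = False:
  (n || r) forces n = True.
  Clause (!n || r) is falsified — contradiction.
Both cases fail, so the formula is unsatisfiable.

Unsatisfiable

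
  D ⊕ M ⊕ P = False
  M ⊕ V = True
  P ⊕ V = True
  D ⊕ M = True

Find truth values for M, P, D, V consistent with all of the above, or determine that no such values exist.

M = True; P = True; D = False; V = False

D ⊕ M ⊕ P = F ⊕ T ⊕ T = False ✓
M ⊕ V = T ⊕ F = True ✓
P ⊕ V = T ⊕ F = True ✓
D ⊕ M = F ⊕ T = True ✓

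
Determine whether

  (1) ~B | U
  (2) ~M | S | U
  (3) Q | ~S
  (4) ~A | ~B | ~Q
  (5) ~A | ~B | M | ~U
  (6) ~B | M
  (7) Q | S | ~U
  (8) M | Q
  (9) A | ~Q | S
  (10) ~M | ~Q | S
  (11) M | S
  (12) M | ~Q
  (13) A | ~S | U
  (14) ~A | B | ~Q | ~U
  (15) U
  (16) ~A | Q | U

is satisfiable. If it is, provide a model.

Unit clause (U) forces U = True.
Set B = True.
  then (~B | M) forces M = True.
Try S = False:
  (Q | S | ~U) forces Q = True.
  clause (~M | ~Q | S) is falsified — backtrack.
So S = True.
  then (Q | ~S) forces Q = True.
  then (~A | ~B | ~Q) forces A = False.
All clauses satisfied.

B = True, S = True, A = False, U = True, M = True, Q = True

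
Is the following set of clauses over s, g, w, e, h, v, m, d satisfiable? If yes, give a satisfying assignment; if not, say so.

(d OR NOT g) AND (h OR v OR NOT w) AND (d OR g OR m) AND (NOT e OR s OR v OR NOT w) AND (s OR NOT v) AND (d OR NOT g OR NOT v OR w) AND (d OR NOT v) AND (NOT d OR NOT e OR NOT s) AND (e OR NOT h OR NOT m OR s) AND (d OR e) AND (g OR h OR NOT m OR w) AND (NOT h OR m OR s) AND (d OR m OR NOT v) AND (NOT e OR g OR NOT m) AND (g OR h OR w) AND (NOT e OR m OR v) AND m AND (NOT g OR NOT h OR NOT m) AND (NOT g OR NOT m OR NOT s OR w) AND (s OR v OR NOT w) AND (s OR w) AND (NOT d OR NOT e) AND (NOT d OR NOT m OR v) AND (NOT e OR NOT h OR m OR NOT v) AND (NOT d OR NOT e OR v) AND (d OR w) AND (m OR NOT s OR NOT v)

s = True, g = False, w = True, e = False, h = True, v = True, m = True, d = True

Unit clause (m) forces m = True.
Set s = True.
Set g = False.
  then (NOT e OR g OR NOT m) forces e = False.
  then (d OR e) forces d = True.
  then (NOT d OR NOT m OR v) forces v = True.
Set w = True.
Set h = True.
All clauses satisfied.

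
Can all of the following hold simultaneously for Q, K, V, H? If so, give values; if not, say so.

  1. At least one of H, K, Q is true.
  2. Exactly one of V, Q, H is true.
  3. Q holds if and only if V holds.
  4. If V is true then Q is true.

Q: False, K: True, V: False, H: True

  (1) {H, K, Q}: 2 true — at least one ✓
  (2) {V, Q, H}: 1 true — exactly one ✓
  (3) Q=F, V=F — same ✓
  (4) V=F ⇒ Q: vacuous ✓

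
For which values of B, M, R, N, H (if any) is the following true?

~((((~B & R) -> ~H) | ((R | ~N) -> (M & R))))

B = False, M = False, R = True, N = False, H = True

  ~((((~B & R) -> ~H) | ((R | ~N) -> (M & R)))) = True
    ((~B & R) -> ~H) | ((R | ~N) -> (M & R)) = False
      (~B & R) -> ~H = False
        ~B & R = True
          ~B = True
        ~H = False
      (R | ~N) -> (M & R) = False
        R | ~N = True
          ~N = True
        M & R = False
The formula evaluates to True.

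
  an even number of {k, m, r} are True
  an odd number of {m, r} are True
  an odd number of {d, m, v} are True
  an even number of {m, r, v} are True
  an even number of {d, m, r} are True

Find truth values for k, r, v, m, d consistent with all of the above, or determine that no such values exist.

k = True; r = False; v = True; m = True; d = True

{k, m, r}: 2 true → even ✓
{m, r}: 1 true → odd ✓
{d, m, v}: 3 true → odd ✓
{m, r, v}: 2 true → even ✓
{d, m, r}: 2 true → even ✓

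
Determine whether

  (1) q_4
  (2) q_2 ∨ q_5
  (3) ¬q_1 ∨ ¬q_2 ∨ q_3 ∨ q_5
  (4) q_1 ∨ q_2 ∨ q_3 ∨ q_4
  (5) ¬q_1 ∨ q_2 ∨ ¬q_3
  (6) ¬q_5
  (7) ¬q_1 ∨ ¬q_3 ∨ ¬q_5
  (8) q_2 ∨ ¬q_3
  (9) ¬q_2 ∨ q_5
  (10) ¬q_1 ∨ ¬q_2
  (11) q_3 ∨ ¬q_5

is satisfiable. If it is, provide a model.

No satisfying assignment exists.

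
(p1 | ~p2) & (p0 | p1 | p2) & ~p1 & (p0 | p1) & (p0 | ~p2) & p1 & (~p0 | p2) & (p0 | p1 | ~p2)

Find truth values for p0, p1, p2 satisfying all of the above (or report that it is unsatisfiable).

Case p1 = True:
  Clause (~p1) is falsified — contradiction.
Case p1 = False:
  Clause (p1) is falsified — contradiction.
Both cases fail, so the formula is unsatisfiable.

The formula is unsatisfiable.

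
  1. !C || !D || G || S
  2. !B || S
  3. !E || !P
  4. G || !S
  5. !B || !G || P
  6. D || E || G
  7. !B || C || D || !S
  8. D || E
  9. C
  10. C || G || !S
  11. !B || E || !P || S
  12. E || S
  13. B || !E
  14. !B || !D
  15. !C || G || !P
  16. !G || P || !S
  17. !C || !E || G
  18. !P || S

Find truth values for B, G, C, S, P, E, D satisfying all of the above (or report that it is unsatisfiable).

Unit clause (C) forces C = True.
Set B = False.
  then (B || !E) forces E = False.
  then (D || E) forces D = True.
  then (E || S) forces S = True.
  then (G || !S) forces G = True.
  then (!G || P || !S) forces P = True.
All clauses satisfied.

B = False; G = True; C = True; S = True; P = True; E = False; D = True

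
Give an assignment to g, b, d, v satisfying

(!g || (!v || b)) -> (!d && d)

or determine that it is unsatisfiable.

g=T; b=F; d=T; v=T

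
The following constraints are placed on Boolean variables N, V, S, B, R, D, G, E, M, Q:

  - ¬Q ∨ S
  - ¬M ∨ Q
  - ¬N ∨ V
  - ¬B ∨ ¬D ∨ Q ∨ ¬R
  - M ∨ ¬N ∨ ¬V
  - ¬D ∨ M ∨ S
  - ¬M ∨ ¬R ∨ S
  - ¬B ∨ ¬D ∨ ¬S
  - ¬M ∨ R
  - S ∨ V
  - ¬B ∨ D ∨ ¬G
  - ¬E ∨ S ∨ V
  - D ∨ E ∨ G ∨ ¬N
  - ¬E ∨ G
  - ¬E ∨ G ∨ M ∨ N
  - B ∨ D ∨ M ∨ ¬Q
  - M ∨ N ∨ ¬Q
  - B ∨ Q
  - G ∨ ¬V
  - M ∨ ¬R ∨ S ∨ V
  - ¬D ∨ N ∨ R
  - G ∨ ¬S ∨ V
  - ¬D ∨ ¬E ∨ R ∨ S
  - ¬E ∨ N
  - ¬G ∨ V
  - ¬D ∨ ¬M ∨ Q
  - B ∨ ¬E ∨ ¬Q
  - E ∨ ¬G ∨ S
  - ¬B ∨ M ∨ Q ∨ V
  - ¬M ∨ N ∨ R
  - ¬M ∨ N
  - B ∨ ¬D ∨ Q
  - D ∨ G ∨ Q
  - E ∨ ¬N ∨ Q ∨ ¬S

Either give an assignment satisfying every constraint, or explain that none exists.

N=T, V=T, S=T, B=F, R=T, D=T, G=T, E=F, M=T, Q=T

Set N = True.
  then (¬N ∨ V) forces V = True.
  then (M ∨ ¬N ∨ ¬V) forces M = True.
  then (¬M ∨ R) forces R = True.
  then (G ∨ ¬V) forces G = True.
  then (¬M ∨ Q) forces Q = True.
  then (¬M ∨ ¬R ∨ S) forces S = True.
Try B = True:
  (¬B ∨ ¬D ∨ ¬S) forces D = False.
  clause (¬B ∨ D ∨ ¬G) is falsified — backtrack.
So B = False.
  then (B ∨ ¬E ∨ ¬Q) forces E = False.
Set D = True.
All clauses satisfied.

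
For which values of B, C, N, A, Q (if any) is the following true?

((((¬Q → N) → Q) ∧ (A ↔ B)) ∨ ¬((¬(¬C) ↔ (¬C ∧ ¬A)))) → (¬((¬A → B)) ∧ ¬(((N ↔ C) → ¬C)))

B=F, C=T, N=T, A=F, Q=T

  ((((¬Q → N) → Q) ∧ (A ↔ B)) ∨ ¬((¬(¬C) ↔ (¬C ∧ ¬A)))) → (¬((¬A → B)) ∧ ¬(((N ↔ C) → ¬C))) = True
    (((¬Q → N) → Q) ∧ (A ↔ B)) ∨ ¬((¬(¬C) ↔ (¬C ∧ ¬A))) = True
      ((¬Q → N) → Q) ∧ (A ↔ B) = True
        (¬Q → N) → Q = True
          ¬Q → N = True
            ¬Q = False
        A ↔ B = True
      ¬((¬(¬C) ↔ (¬C ∧ ¬A))) = True
        ¬(¬C) ↔ (¬C ∧ ¬A) = False
          ¬(¬C) = True
            ¬C = False
          ¬C ∧ ¬A = False
            ¬C = False
            ¬A = True
    ¬((¬A → B)) ∧ ¬(((N ↔ C) → ¬C)) = True
      ¬((¬A → B)) = True
        ¬A → B = False
          ¬A = True
      ¬(((N ↔ C) → ¬C)) = True
        (N ↔ C) → ¬C = False
          N ↔ C = True
          ¬C = False
The formula evaluates to True.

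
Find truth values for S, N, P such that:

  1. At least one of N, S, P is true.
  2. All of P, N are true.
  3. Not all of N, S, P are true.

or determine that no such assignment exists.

S = False, N = True, P = True

  (1) {N, S, P}: 2 true — at least one ✓
  (2) {P, N}: all 2 true ✓
  (3) {N, S, P}: 2/3 true — not all ✓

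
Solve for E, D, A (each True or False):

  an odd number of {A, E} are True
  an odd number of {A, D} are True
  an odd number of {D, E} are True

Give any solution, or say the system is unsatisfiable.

Adding constraints 1, 2, 3 mod 2: every variable appears an even number of times on the left, so the left side is 0.
But the right sides sum to 1 (mod 2). 0 ≠ 1 — the system is inconsistent.

Unsatisfiable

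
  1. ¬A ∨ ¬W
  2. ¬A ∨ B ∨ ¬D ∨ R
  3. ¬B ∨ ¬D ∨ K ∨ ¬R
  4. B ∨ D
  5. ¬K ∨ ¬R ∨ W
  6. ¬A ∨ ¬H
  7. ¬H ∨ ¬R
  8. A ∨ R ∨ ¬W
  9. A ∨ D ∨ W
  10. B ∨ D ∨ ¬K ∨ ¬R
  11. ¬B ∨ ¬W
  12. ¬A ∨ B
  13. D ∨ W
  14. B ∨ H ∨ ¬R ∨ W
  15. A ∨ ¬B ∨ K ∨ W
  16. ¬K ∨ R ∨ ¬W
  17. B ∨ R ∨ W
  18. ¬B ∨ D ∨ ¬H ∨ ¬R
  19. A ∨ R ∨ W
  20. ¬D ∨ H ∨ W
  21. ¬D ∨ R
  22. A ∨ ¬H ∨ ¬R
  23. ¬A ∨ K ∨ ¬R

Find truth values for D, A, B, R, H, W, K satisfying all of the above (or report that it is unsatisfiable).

D = True; A = False; B = False; R = True; H = False; W = True; K = False

Try D = False:
  (B ∨ D) forces B = True.
  (¬B ∨ ¬W) forces W = False.
  clause (D ∨ W) is falsified — backtrack.
So D = True.
  then (¬D ∨ R) forces R = True.
  then (¬H ∨ ¬R) forces H = False.
  then (¬D ∨ H ∨ W) forces W = True.
  then (¬A ∨ ¬W) forces A = False.
  then (¬B ∨ ¬W) forces B = False.
Set K = False.
All clauses satisfied.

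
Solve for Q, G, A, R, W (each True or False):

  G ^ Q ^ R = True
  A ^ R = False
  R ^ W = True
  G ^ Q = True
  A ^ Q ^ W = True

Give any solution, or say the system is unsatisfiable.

Q=F; G=T; A=F; R=F; W=T

G ^ Q ^ R = T ^ F ^ F = True ✓
A ^ R = F ^ F = False ✓
R ^ W = F ^ T = True ✓
G ^ Q = T ^ F = True ✓
A ^ Q ^ W = F ^ F ^ T = True ✓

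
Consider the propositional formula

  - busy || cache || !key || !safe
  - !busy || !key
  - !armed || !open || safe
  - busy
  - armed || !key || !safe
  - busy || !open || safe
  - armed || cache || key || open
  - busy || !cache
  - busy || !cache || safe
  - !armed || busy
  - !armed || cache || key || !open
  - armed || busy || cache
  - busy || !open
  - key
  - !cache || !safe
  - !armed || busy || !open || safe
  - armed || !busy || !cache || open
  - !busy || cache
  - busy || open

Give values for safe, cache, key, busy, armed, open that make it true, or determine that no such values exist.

Case key = True:
  (!busy || !key) forces busy = False.
  Clause (busy) is falsified — contradiction.
Case key = False:
  Clause (key) is falsified — contradiction.
Both cases fail, so the formula is unsatisfiable.

The formula is unsatisfiable.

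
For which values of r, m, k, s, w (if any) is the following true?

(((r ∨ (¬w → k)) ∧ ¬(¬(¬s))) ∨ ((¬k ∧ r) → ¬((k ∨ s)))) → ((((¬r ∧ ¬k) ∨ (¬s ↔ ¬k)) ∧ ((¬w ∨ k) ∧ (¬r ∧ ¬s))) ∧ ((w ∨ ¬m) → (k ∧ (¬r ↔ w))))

r = True; m = True; k = False; s = True; w = False

  (((r ∨ (¬w → k)) ∧ ¬(¬(¬s))) ∨ ((¬k ∧ r) → ¬((k ∨ s)))) → ((((¬r ∧ ¬k) ∨ (¬s ↔ ¬k)) ∧ ((¬w ∨ k) ∧ (¬r ∧ ¬s))) ∧ ((w ∨ ¬m) → (k ∧ (¬r ↔ w)))) = True
    ((r ∨ (¬w → k)) ∧ ¬(¬(¬s))) ∨ ((¬k ∧ r) → ¬((k ∨ s))) = False
      (r ∨ (¬w → k)) ∧ ¬(¬(¬s)) = False
        r ∨ (¬w → k) = True
          ¬w → k = False
            ¬w = True
        ¬(¬(¬s)) = False
          ¬(¬s) = True
            ¬s = False
      (¬k ∧ r) → ¬((k ∨ s)) = False
        ¬k ∧ r = True
          ¬k = True
        ¬((k ∨ s)) = False
          k ∨ s = True
    (((¬r ∧ ¬k) ∨ (¬s ↔ ¬k)) ∧ ((¬w ∨ k) ∧ (¬r ∧ ¬s))) ∧ ((w ∨ ¬m) → (k ∧ (¬r ↔ w))) = False
      ((¬r ∧ ¬k) ∨ (¬s ↔ ¬k)) ∧ ((¬w ∨ k) ∧ (¬r ∧ ¬s)) = False
        (¬r ∧ ¬k) ∨ (¬s ↔ ¬k) = False
          ¬r ∧ ¬k = False
            ¬r = False
            ¬k = True
          ¬s ↔ ¬k = False
            ¬s = False
            ¬k = True
        (¬w ∨ k) ∧ (¬r ∧ ¬s) = False
          ¬w ∨ k = True
            ¬w = True
          ¬r ∧ ¬s = False
            ¬r = False
            ¬s = False
      (w ∨ ¬m) → (k ∧ (¬r ↔ w)) = True
        w ∨ ¬m = False
          ¬m = False
        k ∧ (¬r ↔ w) = False
          ¬r ↔ w = True
            ¬r = False
The formula evaluates to True.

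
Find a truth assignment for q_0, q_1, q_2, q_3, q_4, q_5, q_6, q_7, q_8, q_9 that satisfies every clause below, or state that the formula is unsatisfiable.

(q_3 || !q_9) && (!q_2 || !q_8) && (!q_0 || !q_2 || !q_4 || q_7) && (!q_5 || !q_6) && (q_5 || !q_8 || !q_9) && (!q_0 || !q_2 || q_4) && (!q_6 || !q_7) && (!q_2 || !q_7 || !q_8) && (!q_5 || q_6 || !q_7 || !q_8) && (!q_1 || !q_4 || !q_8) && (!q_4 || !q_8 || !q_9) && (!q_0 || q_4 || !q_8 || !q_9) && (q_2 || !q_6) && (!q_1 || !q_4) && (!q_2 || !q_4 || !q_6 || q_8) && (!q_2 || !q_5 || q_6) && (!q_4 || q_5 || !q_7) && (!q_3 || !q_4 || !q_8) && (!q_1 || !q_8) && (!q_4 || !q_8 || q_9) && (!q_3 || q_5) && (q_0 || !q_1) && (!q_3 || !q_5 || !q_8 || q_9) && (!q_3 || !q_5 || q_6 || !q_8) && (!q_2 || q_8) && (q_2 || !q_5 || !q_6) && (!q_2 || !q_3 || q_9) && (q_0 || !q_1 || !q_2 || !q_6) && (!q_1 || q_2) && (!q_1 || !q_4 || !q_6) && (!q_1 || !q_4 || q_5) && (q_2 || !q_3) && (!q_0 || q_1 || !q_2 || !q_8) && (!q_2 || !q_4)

q_0: False, q_1: False, q_2: False, q_3: False, q_4: False, q_5: False, q_6: False, q_7: True, q_8: False, q_9: False

Set q_0 = False.
  then (q_0 || !q_1) forces q_1 = False.
Try q_2 = True:
  (!q_2 || !q_8) forces q_8 = False.
  clause (!q_2 || q_8) is falsified — backtrack.
So q_2 = False.
  then (q_2 || !q_6) forces q_6 = False.
  then (q_2 || !q_3) forces q_3 = False.
  then (q_3 || !q_9) forces q_9 = False.
Set q_4 = False.
Set q_5 = False.
Set q_7 = True.
Set q_8 = False.
All clauses satisfied.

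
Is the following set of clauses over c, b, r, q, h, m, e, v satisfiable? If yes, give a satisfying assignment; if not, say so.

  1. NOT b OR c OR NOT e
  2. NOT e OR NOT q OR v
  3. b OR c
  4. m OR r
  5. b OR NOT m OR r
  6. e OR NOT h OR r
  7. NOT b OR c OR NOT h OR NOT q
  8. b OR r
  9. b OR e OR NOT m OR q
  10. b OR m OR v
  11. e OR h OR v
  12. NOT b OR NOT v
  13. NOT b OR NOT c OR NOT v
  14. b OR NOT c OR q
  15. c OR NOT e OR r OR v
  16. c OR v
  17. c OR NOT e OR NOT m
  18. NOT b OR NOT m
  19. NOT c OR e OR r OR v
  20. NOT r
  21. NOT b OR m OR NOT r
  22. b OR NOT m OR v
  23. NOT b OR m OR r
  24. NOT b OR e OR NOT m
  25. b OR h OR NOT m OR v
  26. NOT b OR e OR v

Unsatisfiable

Case r = True:
  Clause (NOT r) is falsified — contradiction.
Case r = False:
  (m OR r) forces m = True.
  (b OR NOT m OR r) forces b = True.
  Clause (NOT b OR NOT m) is falsified — contradiction.
Both cases fail, so the formula is unsatisfiable.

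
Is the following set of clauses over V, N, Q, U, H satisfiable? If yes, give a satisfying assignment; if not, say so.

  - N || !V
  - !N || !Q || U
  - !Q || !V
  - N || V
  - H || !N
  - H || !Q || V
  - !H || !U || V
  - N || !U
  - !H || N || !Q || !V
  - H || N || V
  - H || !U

Set V = False.
  then (N || V) forces N = True.
  then (H || !N) forces H = True.
  then (!H || !U || V) forces U = False.
  then (!N || !Q || U) forces Q = False.
All clauses satisfied.

V = False, N = True, Q = False, U = False, H = True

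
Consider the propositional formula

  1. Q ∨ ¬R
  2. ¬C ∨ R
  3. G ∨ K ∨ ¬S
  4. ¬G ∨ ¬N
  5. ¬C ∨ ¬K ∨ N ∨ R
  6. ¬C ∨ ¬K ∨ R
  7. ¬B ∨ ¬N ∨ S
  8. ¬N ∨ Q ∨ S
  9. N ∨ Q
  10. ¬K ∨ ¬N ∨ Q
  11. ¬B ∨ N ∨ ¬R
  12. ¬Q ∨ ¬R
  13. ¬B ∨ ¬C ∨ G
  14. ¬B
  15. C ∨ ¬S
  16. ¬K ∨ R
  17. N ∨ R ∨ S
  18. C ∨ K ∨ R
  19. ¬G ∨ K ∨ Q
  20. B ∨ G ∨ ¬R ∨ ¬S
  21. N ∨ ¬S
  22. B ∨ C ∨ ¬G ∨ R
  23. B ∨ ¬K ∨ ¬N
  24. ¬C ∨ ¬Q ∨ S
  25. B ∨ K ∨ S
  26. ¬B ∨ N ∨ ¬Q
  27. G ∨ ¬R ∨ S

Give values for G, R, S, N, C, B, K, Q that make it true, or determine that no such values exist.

No satisfying assignment exists.

Case R = True:
  (Q ∨ ¬R) forces Q = True.
  Clause (¬Q ∨ ¬R) is falsified — contradiction.
Case R = False:
  (¬C ∨ R) forces C = False.
  (¬B) forces B = False.
  (C ∨ ¬S) forces S = False.
  (¬K ∨ R) forces K = False.
  Clause (C ∨ K ∨ R) is falsified — contradiction.
Both cases fail, so the formula is unsatisfiable.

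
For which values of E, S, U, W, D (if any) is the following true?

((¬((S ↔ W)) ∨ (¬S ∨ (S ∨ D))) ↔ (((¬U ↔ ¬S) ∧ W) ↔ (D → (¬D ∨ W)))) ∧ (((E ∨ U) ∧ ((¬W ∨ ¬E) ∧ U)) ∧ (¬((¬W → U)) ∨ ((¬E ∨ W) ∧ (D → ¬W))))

E=F, S=F, U=T, W=F, D=T

  (¬((S ↔ W)) ∨ (¬S ∨ (S ∨ D))) ↔ (((¬U ↔ ¬S) ∧ W) ↔ (D → (¬D ∨ W))) = True
    ¬((S ↔ W)) ∨ (¬S ∨ (S ∨ D)) = True
      ¬((S ↔ W)) = False
        S ↔ W = True
      ¬S ∨ (S ∨ D) = True
        ¬S = True
        S ∨ D = True
    ((¬U ↔ ¬S) ∧ W) ↔ (D → (¬D ∨ W)) = True
      (¬U ↔ ¬S) ∧ W = False
        ¬U ↔ ¬S = False
          ¬U = False
          ¬S = True
      D → (¬D ∨ W) = False
        ¬D ∨ W = False
          ¬D = False
  ((E ∨ U) ∧ ((¬W ∨ ¬E) ∧ U)) ∧ (¬((¬W → U)) ∨ ((¬E ∨ W) ∧ (D → ¬W))) = True
    (E ∨ U) ∧ ((¬W ∨ ¬E) ∧ U) = True
      E ∨ U = True
      (¬W ∨ ¬E) ∧ U = True
        ¬W ∨ ¬E = True
          ¬W = True
          ¬E = True
    ¬((¬W → U)) ∨ ((¬E ∨ W) ∧ (D → ¬W)) = True
      ¬((¬W → U)) = False
        ¬W → U = True
          ¬W = True
      (¬E ∨ W) ∧ (D → ¬W) = True
        ¬E ∨ W = True
          ¬E = True
        D → ¬W = True
          ¬W = True
Both conjuncts True, so the formula holds.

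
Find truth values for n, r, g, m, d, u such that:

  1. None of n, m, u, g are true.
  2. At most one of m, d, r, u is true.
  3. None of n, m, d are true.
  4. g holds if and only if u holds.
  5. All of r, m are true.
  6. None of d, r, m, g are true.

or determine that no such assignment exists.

Case r = True:
  Constraint (6) is violated (r=T) — contradiction.
Case r = False:
  Constraint (5) is violated (r=F) — contradiction.
Both cases fail — unsatisfiable.

No satisfying assignment exists.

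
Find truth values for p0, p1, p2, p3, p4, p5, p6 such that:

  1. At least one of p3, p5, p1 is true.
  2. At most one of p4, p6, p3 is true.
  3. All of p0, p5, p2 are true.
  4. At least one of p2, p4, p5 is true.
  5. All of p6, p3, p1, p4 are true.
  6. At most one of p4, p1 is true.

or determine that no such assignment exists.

Case p3 = True:
  (2) with p3=T forces p4 = False.
  Constraint (5) is violated (p4=F) — contradiction.
Case p3 = False:
  Constraint (5) is violated (p3=F) — contradiction.
Both cases fail — unsatisfiable.

No satisfying assignment exists.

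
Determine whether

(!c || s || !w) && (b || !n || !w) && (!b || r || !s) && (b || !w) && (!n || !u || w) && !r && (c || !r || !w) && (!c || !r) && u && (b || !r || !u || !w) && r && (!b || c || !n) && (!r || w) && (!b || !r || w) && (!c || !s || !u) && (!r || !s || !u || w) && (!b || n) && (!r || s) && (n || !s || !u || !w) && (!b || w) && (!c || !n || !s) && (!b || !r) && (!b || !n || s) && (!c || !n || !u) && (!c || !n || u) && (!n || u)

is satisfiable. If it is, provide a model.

Unsatisfiable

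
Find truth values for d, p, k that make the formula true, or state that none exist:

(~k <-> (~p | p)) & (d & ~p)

d: True; p: False; k: False

  ~k <-> (~p | p) = True
    ~k = True
    ~p | p = True
      ~p = True
  d & ~p = True
    ~p = True
Both conjuncts True, so the formula holds.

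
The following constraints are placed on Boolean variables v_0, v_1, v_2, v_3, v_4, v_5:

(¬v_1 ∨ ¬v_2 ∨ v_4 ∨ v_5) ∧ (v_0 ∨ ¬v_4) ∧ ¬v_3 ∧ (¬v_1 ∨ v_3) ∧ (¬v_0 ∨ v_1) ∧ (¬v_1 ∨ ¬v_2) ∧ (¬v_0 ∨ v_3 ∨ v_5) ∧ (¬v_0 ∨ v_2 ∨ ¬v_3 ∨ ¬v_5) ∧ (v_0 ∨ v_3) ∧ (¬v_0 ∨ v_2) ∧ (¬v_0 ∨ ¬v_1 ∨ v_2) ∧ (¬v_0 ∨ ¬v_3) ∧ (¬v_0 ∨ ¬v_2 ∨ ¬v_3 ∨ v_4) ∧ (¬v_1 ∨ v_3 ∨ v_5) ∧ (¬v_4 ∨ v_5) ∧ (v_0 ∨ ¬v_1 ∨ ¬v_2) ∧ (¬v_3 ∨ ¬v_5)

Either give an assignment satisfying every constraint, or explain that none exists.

Case v_3 = True:
  Clause (¬v_3) is falsified — contradiction.
Case v_3 = False:
  (¬v_1 ∨ v_3) forces v_1 = False.
  (¬v_0 ∨ v_1) forces v_0 = False.
  Clause (v_0 ∨ v_3) is falsified — contradiction.
Both cases fail, so the formula is unsatisfiable.

UNSATISFIABLE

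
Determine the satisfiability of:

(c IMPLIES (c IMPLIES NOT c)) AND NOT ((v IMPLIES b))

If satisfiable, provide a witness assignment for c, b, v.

c = False, b = False, v = True

  c IMPLIES (c IMPLIES NOT c) = True
    c IMPLIES NOT c = True
      NOT c = True
  NOT ((v IMPLIES b)) = True
    v IMPLIES b = False
Both conjuncts True, so the formula holds.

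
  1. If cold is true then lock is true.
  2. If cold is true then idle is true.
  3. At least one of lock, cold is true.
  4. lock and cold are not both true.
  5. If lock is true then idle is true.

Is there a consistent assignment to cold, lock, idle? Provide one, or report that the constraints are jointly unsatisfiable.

cold = False; lock = True; idle = True

  (1) cold=F ⇒ lock: vacuous ✓
  (2) cold=F ⇒ idle: vacuous ✓
  (3) {lock, cold}: 1 true — at least one ✓
  (4) lock=T, cold=F — not both ✓
  (5) lock=T ⇒ idle: T ✓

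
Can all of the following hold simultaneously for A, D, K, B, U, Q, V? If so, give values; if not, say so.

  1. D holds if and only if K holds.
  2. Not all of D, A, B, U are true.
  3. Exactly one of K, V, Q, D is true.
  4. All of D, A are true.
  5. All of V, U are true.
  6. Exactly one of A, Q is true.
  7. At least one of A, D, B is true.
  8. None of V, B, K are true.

Case V = True:
  Constraint (8) is violated (V=T) — contradiction.
Case V = False:
  Constraint (5) is violated (V=F) — contradiction.
Both cases fail — unsatisfiable.

UNSATISFIABLE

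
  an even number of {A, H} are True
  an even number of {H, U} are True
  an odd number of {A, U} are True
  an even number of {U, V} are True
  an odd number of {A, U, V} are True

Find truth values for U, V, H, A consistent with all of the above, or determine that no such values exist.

Unsatisfiable

Adding constraints 1, 2, 3 mod 2: every variable appears an even number of times on the left, so the left side is 0.
But the right sides sum to 1 (mod 2). 0 ≠ 1 — the system is inconsistent.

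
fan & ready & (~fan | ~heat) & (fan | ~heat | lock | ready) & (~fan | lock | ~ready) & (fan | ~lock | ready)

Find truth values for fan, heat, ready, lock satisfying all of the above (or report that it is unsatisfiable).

fan = True, heat = False, ready = True, lock = True

Unit clause (fan) forces fan = True.
Unit clause (ready) forces ready = True.
In (~fan | ~heat) only ~heat is left, so heat = False.
In (~fan | lock | ~ready) only lock is left, so lock = True.
Check each clause:
  (fan): fan holds.
  (ready): ready holds.
  (~fan | ~heat): ~heat holds.
  (fan | ~heat | lock | ready): fan holds.
  (~fan | lock | ~ready): lock holds.
  (fan | ~lock | ready): fan holds.
All clauses satisfied.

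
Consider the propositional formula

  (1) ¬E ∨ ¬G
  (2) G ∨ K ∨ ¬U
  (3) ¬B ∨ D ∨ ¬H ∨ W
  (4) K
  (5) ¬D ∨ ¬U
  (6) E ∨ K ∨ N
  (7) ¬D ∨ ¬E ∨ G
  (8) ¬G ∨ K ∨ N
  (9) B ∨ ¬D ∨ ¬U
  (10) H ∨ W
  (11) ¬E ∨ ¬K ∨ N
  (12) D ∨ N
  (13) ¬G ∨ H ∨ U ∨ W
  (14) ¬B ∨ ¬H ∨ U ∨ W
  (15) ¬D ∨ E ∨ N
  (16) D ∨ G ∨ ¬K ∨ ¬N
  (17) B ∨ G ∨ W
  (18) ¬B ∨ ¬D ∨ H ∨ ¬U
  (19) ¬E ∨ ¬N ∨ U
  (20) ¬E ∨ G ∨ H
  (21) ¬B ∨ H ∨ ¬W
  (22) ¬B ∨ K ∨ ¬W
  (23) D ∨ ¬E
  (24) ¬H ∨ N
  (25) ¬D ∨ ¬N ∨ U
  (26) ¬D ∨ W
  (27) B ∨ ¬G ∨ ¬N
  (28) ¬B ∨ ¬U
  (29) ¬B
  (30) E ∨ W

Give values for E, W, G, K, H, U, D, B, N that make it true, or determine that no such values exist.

No satisfying assignment exists.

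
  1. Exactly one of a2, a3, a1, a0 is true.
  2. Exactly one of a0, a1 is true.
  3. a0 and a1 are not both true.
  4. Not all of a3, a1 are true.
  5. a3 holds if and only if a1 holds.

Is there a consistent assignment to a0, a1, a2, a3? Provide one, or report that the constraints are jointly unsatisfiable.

a0=T; a1=F; a2=F; a3=F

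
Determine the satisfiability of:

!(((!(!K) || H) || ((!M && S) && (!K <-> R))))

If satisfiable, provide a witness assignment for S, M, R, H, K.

S = False, M = True, R = True, H = False, K = False

  !(((!(!K) || H) || ((!M && S) && (!K <-> R)))) = True
    (!(!K) || H) || ((!M && S) && (!K <-> R)) = False
      !(!K) || H = False
        !(!K) = False
          !K = True
      (!M && S) && (!K <-> R) = False
        !M && S = False
          !M = False
        !K <-> R = True
          !K = True
The formula evaluates to True.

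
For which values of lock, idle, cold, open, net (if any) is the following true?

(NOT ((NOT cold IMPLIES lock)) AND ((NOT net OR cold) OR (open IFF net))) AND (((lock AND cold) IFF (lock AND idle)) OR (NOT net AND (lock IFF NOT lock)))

lock = False, idle = True, cold = False, open = False, net = False

  NOT ((NOT cold IMPLIES lock)) AND ((NOT net OR cold) OR (open IFF net)) = True
    NOT ((NOT cold IMPLIES lock)) = True
      NOT cold IMPLIES lock = False
        NOT cold = True
    (NOT net OR cold) OR (open IFF net) = True
      NOT net OR cold = True
        NOT net = True
      open IFF net = True
  ((lock AND cold) IFF (lock AND idle)) OR (NOT net AND (lock IFF NOT lock)) = True
    (lock AND cold) IFF (lock AND idle) = True
      lock AND cold = False
      lock AND idle = False
    NOT net AND (lock IFF NOT lock) = False
      NOT net = True
      lock IFF NOT lock = False
        NOT lock = True
Both conjuncts True, so the formula holds.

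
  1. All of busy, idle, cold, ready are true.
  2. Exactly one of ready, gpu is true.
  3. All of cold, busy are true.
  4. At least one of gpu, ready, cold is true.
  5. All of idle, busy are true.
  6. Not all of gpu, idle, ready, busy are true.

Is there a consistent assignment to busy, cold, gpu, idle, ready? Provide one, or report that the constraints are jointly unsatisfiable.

busy: True, cold: True, gpu: False, idle: True, ready: True

  (1) {busy, idle, cold, ready}: all 4 true ✓
  (2) {ready, gpu}: 1 true — exactly one ✓
  (3) {cold, busy}: all 2 true ✓
  (4) {gpu, ready, cold}: 2 true — at least one ✓
  (5) {idle, busy}: all 2 true ✓
  (6) {gpu, idle, ready, busy}: 3/4 true — not all ✓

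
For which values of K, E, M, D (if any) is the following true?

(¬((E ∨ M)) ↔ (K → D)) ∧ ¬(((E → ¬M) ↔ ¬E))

K = True; E = True; M = False; D = False

  ¬((E ∨ M)) ↔ (K → D) = True
    ¬((E ∨ M)) = False
      E ∨ M = True
    K → D = False
  ¬(((E → ¬M) ↔ ¬E)) = True
    (E → ¬M) ↔ ¬E = False
      E → ¬M = True
        ¬M = True
      ¬E = False
Both conjuncts True, so the formula holds.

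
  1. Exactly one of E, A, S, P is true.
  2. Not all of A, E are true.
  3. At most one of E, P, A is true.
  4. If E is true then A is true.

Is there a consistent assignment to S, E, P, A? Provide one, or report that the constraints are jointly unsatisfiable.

S = True; E = False; P = False; A = False

  (1) {E, A, S, P}: 1 true — exactly one ✓
  (2) {A, E}: 0/2 true — not all ✓
  (3) {E, P, A}: 0 true — at most one ✓
  (4) E=F ⇒ A: vacuous ✓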